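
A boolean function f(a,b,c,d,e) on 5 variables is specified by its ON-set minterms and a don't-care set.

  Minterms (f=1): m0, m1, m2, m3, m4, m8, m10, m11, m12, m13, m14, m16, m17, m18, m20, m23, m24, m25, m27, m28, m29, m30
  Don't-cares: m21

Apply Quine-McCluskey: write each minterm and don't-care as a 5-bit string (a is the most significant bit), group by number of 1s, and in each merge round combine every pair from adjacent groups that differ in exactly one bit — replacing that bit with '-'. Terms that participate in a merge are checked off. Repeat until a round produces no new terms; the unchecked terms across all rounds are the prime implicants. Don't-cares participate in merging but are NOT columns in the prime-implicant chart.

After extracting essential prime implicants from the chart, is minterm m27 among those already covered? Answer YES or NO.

Round 0: 00000✓ 00001✓ 00010✓ 00011✓ 00100✓ 01000✓ 01010✓ 01011✓ 01100✓ 01101✓ 01110✓ 10000✓ 10001✓ 10010✓ 10100✓ 10101✓ 10111✓ 11000✓ 11001✓ 11011✓ 11100✓ 11101✓ 11110✓
Round 1: -0000✓ -0001✓ -0010✓ -0100✓ -1000✓ -1011 -1100✓ -1101✓ -1110✓ 0-000✓ 0-010✓ 0-011✓ 0-100✓ 00-00✓ 000-0✓ 000-1✓ 0000-✓ 0001-✓ 01-00✓ 01-10✓ 010-0✓ 0101-✓ 011-0✓ 0110-✓ 1-000✓ 1-001✓ 1-100✓ 1-101✓ 10-00✓ 10-01✓ 100-0✓ 1000-✓ 101-1 1010-✓ 11-00✓ 11-01✓ 110-1 1100-✓ 111-0✓ 1110-✓
Round 2: --000✓ --100✓ -0-00✓ -00-0 -000- -1-00✓ -11-0 -110- 0--00✓ 0-0-0 0-01- 000-- 01--0 1--00✓ 1--01✓ 1-00-✓ 1-10-✓ 10-0-✓ 11-0-✓
Round 3: ---00 1--0-
PIs = {---00, -00-0, -000-, -1011, -11-0, -110-, 0-0-0, 0-01-, 000--, 01--0, 1--0-, 101-1, 110-1}
Coverage chart:
  m0: ---00,-00-0,-000-,0-0-0,000--
  m1: -000-,000--
  m2: -00-0,0-0-0,0-01-,000--
  m3: 0-01-,000--
  m4: ---00 ←essential
  m8: ---00,0-0-0,01--0
  m10: 0-0-0,0-01-,01--0
  m11: -1011,0-01-
  m12: ---00,-11-0,-110-,01--0
  m13: -110- ←essential
  m14: -11-0,01--0
  m16: ---00,-00-0,-000-,1--0-
  m17: -000-,1--0-
  m18: -00-0 ←essential
  m20: ---00,1--0-
  m23: 101-1 ←essential
  m24: ---00,1--0-
  m25: 1--0-,110-1
  m27: -1011,110-1
  m28: ---00,-11-0,-110-,1--0-
  m29: -110-,1--0-
  m30: -11-0 ←essential
Essential: ---00, -00-0, -11-0, -110-, 101-1

NO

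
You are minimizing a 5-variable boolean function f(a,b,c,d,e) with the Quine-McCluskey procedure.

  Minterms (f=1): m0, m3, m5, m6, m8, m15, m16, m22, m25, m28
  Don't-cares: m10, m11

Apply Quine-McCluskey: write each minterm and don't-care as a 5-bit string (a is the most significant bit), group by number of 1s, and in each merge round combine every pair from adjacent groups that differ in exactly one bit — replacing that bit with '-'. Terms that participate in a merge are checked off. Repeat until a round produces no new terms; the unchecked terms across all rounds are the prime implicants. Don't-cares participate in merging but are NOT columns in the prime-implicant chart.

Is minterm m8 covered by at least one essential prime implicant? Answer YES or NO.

size-2^0 implicants → 00000(✓)  00011(✓)  00101  00110(✓)  01000(✓)  01010(✓)  01011(✓)  01111(✓)  10000(✓)  10110(✓)  11001  11100
size-2^1 implicants → -0000  -0110  0-000  0-011  01-11  010-0  0101-
Unchecked terms (primes): -0000, -0110, 0-000, 0-011, 00101, 01-11, 010-0, 0101-, 11001, 11100
Minterm coverage:
  m0 ⊆ -0000,0-000
  m3 ⊆ 0-011 [E]
  m5 ⊆ 00101 [E]
  m6 ⊆ -0110 [E]
  m8 ⊆ 0-000,010-0
  m15 ⊆ 01-11 [E]
  m16 ⊆ -0000 [E]
  m22 ⊆ -0110 [E]
  m25 ⊆ 11001 [E]
  m28 ⊆ 11100 [E]
E = {-0000, -0110, 0-011, 00101, 01-11, 11001, 11100}

NO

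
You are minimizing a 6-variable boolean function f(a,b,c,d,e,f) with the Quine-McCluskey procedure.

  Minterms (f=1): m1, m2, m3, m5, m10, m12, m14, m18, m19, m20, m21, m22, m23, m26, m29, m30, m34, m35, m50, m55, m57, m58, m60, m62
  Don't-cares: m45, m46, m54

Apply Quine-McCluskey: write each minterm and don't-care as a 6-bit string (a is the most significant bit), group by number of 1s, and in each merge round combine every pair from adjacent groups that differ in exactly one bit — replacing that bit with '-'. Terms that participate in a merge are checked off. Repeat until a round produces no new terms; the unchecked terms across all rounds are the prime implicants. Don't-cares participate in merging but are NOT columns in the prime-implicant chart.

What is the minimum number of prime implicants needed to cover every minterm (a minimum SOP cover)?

11

size-2^0 implicants → 000001(✓)  000010(✓)  000011(✓)  000101(✓)  001010(✓)  001100(✓)  001110(✓)  010010(✓)  010011(✓)  010100(✓)  010101(✓)  010110(✓)  010111(✓)  011010(✓)  011101(✓)  011110(✓)  100010(✓)  100011(✓)  101101  101110(✓)  110010(✓)  110110(✓)  110111(✓)  111001  111010(✓)  111100(✓)  111110(✓)
size-2^1 implicants → -00010(✓)  -00011(✓)  -01110(✓)  -10010(✓)  -10110(✓)  -10111(✓)  -11010(✓)  -11110(✓)  0-0010(✓)  0-0011(✓)  0-0101  0-1010(✓)  0-1110(✓)  00-010(✓)  000-01  0000-1  00001-(✓)  001-10(✓)  0011-0  01-010(✓)  01-101  01-110(✓)  010-10(✓)  010-11(✓)  01001-(✓)  0101-0(✓)  0101-1(✓)  01010-(✓)  01011-(✓)  011-10(✓)  1-0010(✓)  1-1110(✓)  10001-(✓)  11-010(✓)  11-110(✓)  110-10(✓)  11011-(✓)  111-10(✓)  1111-0
size-2^2 implicants → --0010  --1110  -0001-  -1-010(✓)  -1-110(✓)  -10-10(✓)  -1011-  -11-10(✓)  0--010  0-001-  0-1-10  01--10(✓)  010-1-  0101--  11--10(✓)
size-2^3 implicants → -1--10
Unchecked terms (primes): --0010, --1110, -0001-, -1--10, -1011-, 0--010, 0-001-, 0-0101, 0-1-10, 000-01, 0000-1, 0011-0, 01-101, 010-1-, 0101--, 101101, 111001, 1111-0
Minterm coverage:
  m1 ⊆ 000-01,0000-1
  m2 ⊆ --0010,-0001-,0--010,0-001-
  m3 ⊆ -0001-,0-001-,0000-1
  m5 ⊆ 0-0101,000-01
  m10 ⊆ 0--010,0-1-10
  m12 ⊆ 0011-0 [E]
  m14 ⊆ --1110,0-1-10,0011-0
  m18 ⊆ --0010,-1--10,0--010,0-001-,010-1-
  m19 ⊆ 0-001-,010-1-
  m20 ⊆ 0101-- [E]
  m21 ⊆ 0-0101,01-101,0101--
  m22 ⊆ -1--10,-1011-,010-1-,0101--
  m23 ⊆ -1011-,010-1-,0101--
  m26 ⊆ -1--10,0--010,0-1-10
  m29 ⊆ 01-101 [E]
  m30 ⊆ --1110,-1--10,0-1-10
  m34 ⊆ --0010,-0001-
  m35 ⊆ -0001- [E]
  m50 ⊆ --0010,-1--10
  m55 ⊆ -1011- [E]
  m57 ⊆ 111001 [E]
  m58 ⊆ -1--10 [E]
  m60 ⊆ 1111-0 [E]
  m62 ⊆ --1110,-1--10,1111-0
E = {-0001-, -1--10, -1011-, 0011-0, 01-101, 0101--, 111001, 1111-0}
Petrick residual → 0--010, 0-001-, 000-01
Cover = b'c'd'e + bef' + bc'de + a'd'ef' + a'c'd'e + a'b'c'e'f + a'b'cdf' + a'bde'f + a'bc'd + abcd'e'f + abcdf'  |cover|=11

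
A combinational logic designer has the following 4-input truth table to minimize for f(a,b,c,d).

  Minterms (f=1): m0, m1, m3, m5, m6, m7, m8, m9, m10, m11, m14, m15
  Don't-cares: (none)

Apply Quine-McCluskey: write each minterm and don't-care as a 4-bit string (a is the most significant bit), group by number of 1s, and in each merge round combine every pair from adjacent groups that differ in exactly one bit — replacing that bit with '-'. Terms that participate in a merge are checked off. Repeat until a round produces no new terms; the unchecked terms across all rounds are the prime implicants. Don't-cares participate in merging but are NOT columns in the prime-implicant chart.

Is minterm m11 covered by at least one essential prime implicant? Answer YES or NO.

Round 0: 0000✓ 0001✓ 0011✓ 0101✓ 0110✓ 0111✓ 1000✓ 1001✓ 1010✓ 1011✓ 1110✓ 1111✓
Round 1: -000✓ -001✓ -011✓ -110✓ -111✓ 0-01✓ 0-11✓ 00-1✓ 000-✓ 01-1✓ 011-✓ 1-10✓ 1-11✓ 10-0✓ 10-1✓ 100-✓ 101-✓ 111-✓
Round 2: --11 -0-1 -00- -11- 0--1 1-1- 10--
PIs = {--11, -0-1, -00-, -11-, 0--1, 1-1-, 10--}
Coverage chart:
  m0: -00- ←essential
  m1: -0-1,-00-,0--1
  m3: --11,-0-1,0--1
  m5: 0--1 ←essential
  m6: -11- ←essential
  m7: --11,-11-,0--1
  m8: -00-,10--
  m9: -0-1,-00-,10--
  m10: 1-1-,10--
  m11: --11,-0-1,1-1-,10--
  m14: -11-,1-1-
  m15: --11,-11-,1-1-
Essential: -00-, -11-, 0--1

NO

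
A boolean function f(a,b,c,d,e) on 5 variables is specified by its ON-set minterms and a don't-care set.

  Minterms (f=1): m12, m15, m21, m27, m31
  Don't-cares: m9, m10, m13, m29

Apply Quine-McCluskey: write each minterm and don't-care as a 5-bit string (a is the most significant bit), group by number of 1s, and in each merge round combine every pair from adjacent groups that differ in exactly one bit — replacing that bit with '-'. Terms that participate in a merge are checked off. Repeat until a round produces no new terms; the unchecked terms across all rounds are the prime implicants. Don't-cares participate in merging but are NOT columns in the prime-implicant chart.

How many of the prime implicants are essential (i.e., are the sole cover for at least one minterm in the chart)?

[col 0] 01001*, 01010, 01100*, 01101*, 01111*, 10101*, 11011*, 11101*, 11111*
[col 1] -1101*, -1111*, 01-01, 011-1*, 0110-, 1-101, 11-11, 111-1*
[col 2] -11-1
Prime implicants: -11-1, 01-01, 01010, 0110-, 1-101, 11-11
PI chart (minterm → PIs covering it):
  12 | 0110-  (sole → essential)
  15 | -11-1  (sole → essential)
  21 | 1-101  (sole → essential)
  27 | 11-11  (sole → essential)
  31 | -11-1,11-11
Essential prime implicants: -11-1, 0110-, 1-101, 11-11

4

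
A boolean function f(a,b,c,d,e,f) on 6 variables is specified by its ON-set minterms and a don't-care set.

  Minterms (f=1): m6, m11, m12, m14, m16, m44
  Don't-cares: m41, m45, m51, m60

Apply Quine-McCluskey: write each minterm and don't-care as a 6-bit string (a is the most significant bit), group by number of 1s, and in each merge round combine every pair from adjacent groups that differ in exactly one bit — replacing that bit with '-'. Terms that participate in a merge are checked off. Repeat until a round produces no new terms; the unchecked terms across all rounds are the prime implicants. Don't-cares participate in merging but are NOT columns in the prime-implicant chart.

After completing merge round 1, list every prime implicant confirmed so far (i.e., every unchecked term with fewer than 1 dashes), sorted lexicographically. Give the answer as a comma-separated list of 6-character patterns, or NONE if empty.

size-2^0 implicants → 000110(✓)  001011  001100(✓)  001110(✓)  010000  101001(✓)  101100(✓)  101101(✓)  110011  111100(✓)
size-2^1 implicants → -01100  00-110  0011-0  1-1100  101-01  10110-
Unchecked terms (primes): -01100, 00-110, 001011, 0011-0, 010000, 1-1100, 101-01, 10110-, 110011

001011, 010000, 110011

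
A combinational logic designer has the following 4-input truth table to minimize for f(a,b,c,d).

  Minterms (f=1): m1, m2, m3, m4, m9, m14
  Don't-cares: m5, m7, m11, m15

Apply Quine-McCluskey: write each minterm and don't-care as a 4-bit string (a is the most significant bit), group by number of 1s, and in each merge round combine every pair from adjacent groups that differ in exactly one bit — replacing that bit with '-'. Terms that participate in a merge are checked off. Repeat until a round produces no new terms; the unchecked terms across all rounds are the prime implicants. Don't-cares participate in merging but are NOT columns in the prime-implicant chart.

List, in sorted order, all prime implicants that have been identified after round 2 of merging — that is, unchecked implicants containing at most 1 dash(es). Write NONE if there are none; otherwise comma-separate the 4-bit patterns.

size-2^0 implicants → 0001(✓)  0010(✓)  0011(✓)  0100(✓)  0101(✓)  0111(✓)  1001(✓)  1011(✓)  1110(✓)  1111(✓)
size-2^1 implicants → -001(✓)  -011(✓)  -111(✓)  0-01(✓)  0-11(✓)  00-1(✓)  001-  01-1(✓)  010-  1-11(✓)  10-1(✓)  111-
size-2^2 implicants → --11  -0-1  0--1
Unchecked terms (primes): --11, -0-1, 0--1, 001-, 010-, 111-

001-, 010-, 111-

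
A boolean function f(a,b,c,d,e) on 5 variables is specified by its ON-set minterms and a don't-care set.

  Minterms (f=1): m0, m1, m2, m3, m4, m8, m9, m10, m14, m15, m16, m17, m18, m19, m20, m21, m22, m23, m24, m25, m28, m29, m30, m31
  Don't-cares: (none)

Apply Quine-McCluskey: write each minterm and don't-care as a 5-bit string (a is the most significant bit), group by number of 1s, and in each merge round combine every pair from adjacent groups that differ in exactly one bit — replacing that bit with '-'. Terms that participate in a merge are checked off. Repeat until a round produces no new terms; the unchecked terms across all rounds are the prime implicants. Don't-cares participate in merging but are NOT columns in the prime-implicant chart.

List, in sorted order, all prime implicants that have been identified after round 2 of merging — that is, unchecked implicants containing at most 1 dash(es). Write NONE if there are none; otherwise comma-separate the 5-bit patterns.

Round 0: 00000✓ 00001✓ 00010✓ 00011✓ 00100✓ 01000✓ 01001✓ 01010✓ 01110✓ 01111✓ 10000✓ 10001✓ 10010✓ 10011✓ 10100✓ 10101✓ 10110✓ 10111✓ 11000✓ 11001✓ 11100✓ 11101✓ 11110✓ 11111✓
Round 1: -0000✓ -0001✓ -0010✓ -0011✓ -0100✓ -1000✓ -1001✓ -1110✓ -1111✓ 0-000✓ 0-001✓ 0-010✓ 00-00✓ 000-0✓ 000-1✓ 0000-✓ 0001-✓ 01-10 010-0✓ 0100-✓ 0111-✓ 1-000✓ 1-001✓ 1-100✓ 1-101✓ 1-110✓ 1-111✓ 10-00✓ 10-01✓ 10-10✓ 10-11✓ 100-0✓ 100-1✓ 1000-✓ 1001-✓ 101-0✓ 101-1✓ 1010-✓ 1011-✓ 11-00✓ 11-01✓ 1100-✓ 111-0✓ 111-1✓ 1110-✓ 1111-✓
Round 2: --000✓ --001✓ -0-00 -00-0✓ -00-1✓ -000-✓ -001-✓ -100-✓ -111- 0-0-0 0-00-✓ 000--✓ 1--00✓ 1--01✓ 1-00-✓ 1-1-0✓ 1-1-1✓ 1-10-✓ 1-11-✓ 10--0✓ 10--1✓ 10-0-✓ 10-1-✓ 100--✓ 101--✓ 11-0-✓ 111--✓
Round 3: --00- -00-- 1--0- 1-1-- 10---
PIs = {--00-, -0-00, -00--, -111-, 0-0-0, 01-10, 1--0-, 1-1--, 10---}

01-10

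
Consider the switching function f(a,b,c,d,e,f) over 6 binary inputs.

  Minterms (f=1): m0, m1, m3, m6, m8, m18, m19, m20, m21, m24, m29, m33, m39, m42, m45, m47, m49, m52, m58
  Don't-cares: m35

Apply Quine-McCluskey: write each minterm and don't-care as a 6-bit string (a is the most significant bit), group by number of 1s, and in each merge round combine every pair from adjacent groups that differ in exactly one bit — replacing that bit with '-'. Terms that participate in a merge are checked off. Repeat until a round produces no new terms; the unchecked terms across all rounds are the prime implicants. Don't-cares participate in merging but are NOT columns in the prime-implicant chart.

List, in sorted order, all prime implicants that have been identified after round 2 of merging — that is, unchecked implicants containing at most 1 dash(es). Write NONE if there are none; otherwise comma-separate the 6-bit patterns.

-10100, 0-0011, 0-1000, 00-000, 00000-, 000110, 01-101, 01001-, 01010-, 1-0001, 1-1010, 10-111, 100-11, 1011-1

Round 0: 000000✓ 000001✓ 000011✓ 000110 001000✓ 010010✓ 010011✓ 010100✓ 010101✓ 011000✓ 011101✓ 100001✓ 100011✓ 100111✓ 101010✓ 101101✓ 101111✓ 110001✓ 110100✓ 111010✓
Round 1: -00001✓ -00011✓ -10100 0-0011 0-1000 00-000 0000-1✓ 00000- 01-101 01001- 01010- 1-0001 1-1010 10-111 100-11 1000-1✓ 1011-1
Round 2: -000-1
PIs = {-000-1, -10100, 0-0011, 0-1000, 00-000, 00000-, 000110, 01-101, 01001-, 01010-, 1-0001, 1-1010, 10-111, 100-11, 1011-1}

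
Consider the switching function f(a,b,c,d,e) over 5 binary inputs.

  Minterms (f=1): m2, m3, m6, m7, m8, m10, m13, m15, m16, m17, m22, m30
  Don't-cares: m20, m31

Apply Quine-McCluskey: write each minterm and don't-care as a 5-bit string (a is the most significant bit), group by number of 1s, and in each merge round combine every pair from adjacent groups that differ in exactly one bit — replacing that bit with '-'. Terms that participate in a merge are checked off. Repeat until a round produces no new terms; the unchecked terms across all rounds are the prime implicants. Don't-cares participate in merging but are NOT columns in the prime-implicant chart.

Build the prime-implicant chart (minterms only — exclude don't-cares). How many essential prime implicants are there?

4

size-2^0 implicants → 00010(✓)  00011(✓)  00110(✓)  00111(✓)  01000(✓)  01010(✓)  01101(✓)  01111(✓)  10000(✓)  10001(✓)  10100(✓)  10110(✓)  11110(✓)  11111(✓)
size-2^1 implicants → -0110  -1111  0-010  0-111  00-10(✓)  00-11(✓)  0001-(✓)  0011-(✓)  010-0  011-1  1-110  10-00  1000-  101-0  1111-
size-2^2 implicants → 00-1-
Unchecked terms (primes): -0110, -1111, 0-010, 0-111, 00-1-, 010-0, 011-1, 1-110, 10-00, 1000-, 101-0, 1111-
Minterm coverage:
  m2 ⊆ 0-010,00-1-
  m3 ⊆ 00-1- [E]
  m6 ⊆ -0110,00-1-
  m7 ⊆ 0-111,00-1-
  m8 ⊆ 010-0 [E]
  m10 ⊆ 0-010,010-0
  m13 ⊆ 011-1 [E]
  m15 ⊆ -1111,0-111,011-1
  m16 ⊆ 10-00,1000-
  m17 ⊆ 1000- [E]
  m22 ⊆ -0110,1-110,101-0
  m30 ⊆ 1-110,1111-
E = {00-1-, 010-0, 011-1, 1000-}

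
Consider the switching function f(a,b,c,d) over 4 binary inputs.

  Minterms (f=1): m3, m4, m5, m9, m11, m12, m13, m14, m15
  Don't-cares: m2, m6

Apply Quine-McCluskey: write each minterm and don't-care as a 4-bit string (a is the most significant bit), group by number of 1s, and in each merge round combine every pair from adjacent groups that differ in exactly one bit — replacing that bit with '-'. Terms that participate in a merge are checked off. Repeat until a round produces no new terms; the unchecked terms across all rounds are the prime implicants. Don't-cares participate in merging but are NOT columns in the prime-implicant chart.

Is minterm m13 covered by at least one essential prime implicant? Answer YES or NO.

Round 0: 0010✓ 0011✓ 0100✓ 0101✓ 0110✓ 1001✓ 1011✓ 1100✓ 1101✓ 1110✓ 1111✓
Round 1: -011 -100✓ -101✓ -110✓ 0-10 001- 01-0✓ 010-✓ 1-01✓ 1-11✓ 10-1✓ 11-0✓ 11-1✓ 110-✓ 111-✓
Round 2: -1-0 -10- 1--1 11--
PIs = {-011, -1-0, -10-, 0-10, 001-, 1--1, 11--}
Coverage chart:
  m3: -011,001-
  m4: -1-0,-10-
  m5: -10- ←essential
  m9: 1--1 ←essential
  m11: -011,1--1
  m12: -1-0,-10-,11--
  m13: -10-,1--1,11--
  m14: -1-0,11--
  m15: 1--1,11--
Essential: -10-, 1--1

YES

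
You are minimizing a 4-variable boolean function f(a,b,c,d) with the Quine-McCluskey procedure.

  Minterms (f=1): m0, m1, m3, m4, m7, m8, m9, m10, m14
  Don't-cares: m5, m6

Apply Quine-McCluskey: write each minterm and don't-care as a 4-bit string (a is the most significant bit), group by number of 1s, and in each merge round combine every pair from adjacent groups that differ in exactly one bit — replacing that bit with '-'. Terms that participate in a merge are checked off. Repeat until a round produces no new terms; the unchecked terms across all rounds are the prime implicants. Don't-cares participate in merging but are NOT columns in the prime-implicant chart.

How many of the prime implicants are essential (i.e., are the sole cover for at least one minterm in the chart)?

[col 0] 0000*, 0001*, 0011*, 0100*, 0101*, 0110*, 0111*, 1000*, 1001*, 1010*, 1110*
[col 1] -000*, -001*, -110, 0-00*, 0-01*, 0-11*, 00-1*, 000-*, 01-0*, 01-1*, 010-*, 011-*, 1-10, 10-0, 100-*
[col 2] -00-, 0--1, 0-0-, 01--
Prime implicants: -00-, -110, 0--1, 0-0-, 01--, 1-10, 10-0
PI chart (minterm → PIs covering it):
  0 | -00-,0-0-
  1 | -00-,0--1,0-0-
  3 | 0--1  (sole → essential)
  4 | 0-0-,01--
  7 | 0--1,01--
  8 | -00-,10-0
  9 | -00-  (sole → essential)
  10 | 1-10,10-0
  14 | -110,1-10
Essential prime implicants: -00-, 0--1

2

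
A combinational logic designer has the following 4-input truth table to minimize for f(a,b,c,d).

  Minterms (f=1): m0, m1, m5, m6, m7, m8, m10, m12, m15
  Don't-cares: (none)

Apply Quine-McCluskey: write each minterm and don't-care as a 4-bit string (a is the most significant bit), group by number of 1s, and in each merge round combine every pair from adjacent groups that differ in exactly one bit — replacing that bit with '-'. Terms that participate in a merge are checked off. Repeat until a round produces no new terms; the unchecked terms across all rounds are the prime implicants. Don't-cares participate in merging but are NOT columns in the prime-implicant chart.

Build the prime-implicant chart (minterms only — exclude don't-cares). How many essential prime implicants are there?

size-2^0 implicants → 0000(✓)  0001(✓)  0101(✓)  0110(✓)  0111(✓)  1000(✓)  1010(✓)  1100(✓)  1111(✓)
size-2^1 implicants → -000  -111  0-01  000-  01-1  011-  1-00  10-0
Unchecked terms (primes): -000, -111, 0-01, 000-, 01-1, 011-, 1-00, 10-0
Minterm coverage:
  m0 ⊆ -000,000-
  m1 ⊆ 0-01,000-
  m5 ⊆ 0-01,01-1
  m6 ⊆ 011- [E]
  m7 ⊆ -111,01-1,011-
  m8 ⊆ -000,1-00,10-0
  m10 ⊆ 10-0 [E]
  m12 ⊆ 1-00 [E]
  m15 ⊆ -111 [E]
E = {-111, 011-, 1-00, 10-0}

4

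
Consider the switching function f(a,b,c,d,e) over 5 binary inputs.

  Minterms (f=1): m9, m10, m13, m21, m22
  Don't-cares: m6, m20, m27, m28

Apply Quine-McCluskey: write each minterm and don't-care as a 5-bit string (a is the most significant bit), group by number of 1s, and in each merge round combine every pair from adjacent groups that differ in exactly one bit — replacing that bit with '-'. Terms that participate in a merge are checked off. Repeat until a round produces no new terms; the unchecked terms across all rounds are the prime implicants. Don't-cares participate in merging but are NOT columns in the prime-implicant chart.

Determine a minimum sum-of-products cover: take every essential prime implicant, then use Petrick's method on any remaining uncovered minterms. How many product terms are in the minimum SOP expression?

4

size-2^0 implicants → 00110(✓)  01001(✓)  01010  01101(✓)  10100(✓)  10101(✓)  10110(✓)  11011  11100(✓)
size-2^1 implicants → -0110  01-01  1-100  101-0  1010-
Unchecked terms (primes): -0110, 01-01, 01010, 1-100, 101-0, 1010-, 11011
Minterm coverage:
  m9 ⊆ 01-01 [E]
  m10 ⊆ 01010 [E]
  m13 ⊆ 01-01 [E]
  m21 ⊆ 1010- [E]
  m22 ⊆ -0110,101-0
E = {01-01, 01010, 1010-}
Petrick residual → -0110
Cover = b'cde' + a'bd'e + a'bc'de' + ab'cd'  |cover|=4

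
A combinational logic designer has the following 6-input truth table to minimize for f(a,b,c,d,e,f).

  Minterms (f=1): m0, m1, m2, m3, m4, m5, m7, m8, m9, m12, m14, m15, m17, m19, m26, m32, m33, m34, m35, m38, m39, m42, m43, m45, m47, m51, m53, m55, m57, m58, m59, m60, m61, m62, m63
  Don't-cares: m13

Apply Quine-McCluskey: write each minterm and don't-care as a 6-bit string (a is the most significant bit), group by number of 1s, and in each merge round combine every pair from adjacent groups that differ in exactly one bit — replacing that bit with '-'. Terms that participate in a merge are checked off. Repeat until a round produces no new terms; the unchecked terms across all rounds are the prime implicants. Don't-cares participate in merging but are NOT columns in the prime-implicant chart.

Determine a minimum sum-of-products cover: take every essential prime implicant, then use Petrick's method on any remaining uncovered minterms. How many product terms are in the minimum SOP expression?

[col 0] 000000*, 000001*, 000010*, 000011*, 000100*, 000101*, 000111*, 001000*, 001001*, 001100*, 001101*, 001110*, 001111*, 010001*, 010011*, 011010*, 100000*, 100001*, 100010*, 100011*, 100110*, 100111*, 101010*, 101011*, 101101*, 101111*, 110011*, 110101*, 110111*, 111001*, 111010*, 111011*, 111100*, 111101*, 111110*, 111111*
[col 1] -00000*, -00001*, -00010*, -00011*, -00111*, -01101*, -01111*, -10011*, -11010, 0-0001*, 0-0011*, 00-000*, 00-001*, 00-100*, 00-101*, 00-111*, 000-00*, 000-01*, 000-11*, 0000-0*, 0000-1*, 00000-*, 00001-*, 0001-1*, 00010-*, 001-00*, 001-01*, 00100-*, 0011-0*, 0011-1*, 00110-*, 00111-*, 0100-1*, 1-0011*, 1-0111*, 1-1010*, 1-1011*, 1-1101*, 1-1111*, 10-010*, 10-011*, 10-111*, 100-10*, 100-11*, 1000-0*, 1000-1*, 10000-*, 10001-*, 10011-*, 101-11*, 10101-*, 1011-1*, 11-011*, 11-101*, 11-111*, 110-11*, 1101-1*, 111-01*, 111-10*, 111-11*, 1110-1*, 11101-*, 1111-0*, 1111-1*, 11110-*, 11111-*
[col 2] --0011, -0-111, -00-11, -000-0*, -000-1*, -0000-*, -0001-*, -011-1, 0-00-1, 00--00*, 00--01*, 00-00-*, 00-1-1, 00-10-*, 000--1, 000-0-*, 0000--*, 001-0-*, 0011--, 1--011*, 1--111*, 1-0-11*, 1-1-11*, 1-101-, 1-11-1, 10--11*, 10-01-, 100-1-, 1000--*, 11--11*, 11-1-1, 111--1, 111-1-, 1111--
[col 3] -000--, 00--0-, 1---11
Prime implicants: --0011, -0-111, -00-11, -000--, -011-1, -11010, 0-00-1, 00--0-, 00-1-1, 000--1, 0011--, 1---11, 1-101-, 1-11-1, 10-01-, 100-1-, 11-1-1, 111--1, 111-1-, 1111--
PI chart (minterm → PIs covering it):
  0 | -000--,00--0-
  1 | -000--,0-00-1,00--0-,000--1
  2 | -000--  (sole → essential)
  3 | --0011,-00-11,-000--,0-00-1,000--1
  4 | 00--0-  (sole → essential)
  5 | 00--0-,00-1-1,000--1
  7 | -0-111,-00-11,00-1-1,000--1
  8 | 00--0-  (sole → essential)
  9 | 00--0-  (sole → essential)
  12 | 00--0-,0011--
  14 | 0011--  (sole → essential)
  15 | -0-111,-011-1,00-1-1,0011--
  17 | 0-00-1  (sole → essential)
  19 | --0011,0-00-1
  26 | -11010  (sole → essential)
  32 | -000--  (sole → essential)
  33 | -000--  (sole → essential)
  34 | -000--,10-01-,100-1-
  35 | --0011,-00-11,-000--,1---11,10-01-,100-1-
  38 | 100-1-  (sole → essential)
  39 | -0-111,-00-11,1---11,100-1-
  42 | 1-101-,10-01-
  43 | 1---11,1-101-,10-01-
  45 | -011-1,1-11-1
  47 | -0-111,-011-1,1---11,1-11-1
  51 | --0011,1---11
  53 | 11-1-1  (sole → essential)
  55 | 1---11,11-1-1
  57 | 111--1  (sole → essential)
  58 | -11010,1-101-,111-1-
  59 | 1---11,1-101-,111--1,111-1-
  60 | 1111--  (sole → essential)
  61 | 1-11-1,11-1-1,111--1,1111--
  62 | 111-1-,1111--
  63 | 1---11,1-11-1,11-1-1,111--1,111-1-,1111--
Essential prime implicants: -000--, -11010, 0-00-1, 00--0-, 0011--, 100-1-, 11-1-1, 111--1, 1111--
Petrick residual → --0011, -0-111, -011-1, 1-101-
Minimum SOP uses 13 PIs: c'd'ef + b'def + b'c'd' + b'cdf + bcd'ef' + a'c'd'f + a'b'e' + a'b'cd + acd'e + ab'c'e + abdf + abcf + abcd

13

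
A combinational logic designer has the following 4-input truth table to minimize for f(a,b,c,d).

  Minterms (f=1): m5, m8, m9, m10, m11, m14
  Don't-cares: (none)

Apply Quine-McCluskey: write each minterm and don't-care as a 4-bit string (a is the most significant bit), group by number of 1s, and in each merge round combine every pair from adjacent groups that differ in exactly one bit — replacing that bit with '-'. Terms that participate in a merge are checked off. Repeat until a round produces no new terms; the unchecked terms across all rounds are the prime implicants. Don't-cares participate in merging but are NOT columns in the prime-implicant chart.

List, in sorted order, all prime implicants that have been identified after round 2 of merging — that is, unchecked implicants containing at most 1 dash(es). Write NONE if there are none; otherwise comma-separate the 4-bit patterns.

size-2^0 implicants → 0101  1000(✓)  1001(✓)  1010(✓)  1011(✓)  1110(✓)
size-2^1 implicants → 1-10  10-0(✓)  10-1(✓)  100-(✓)  101-(✓)
size-2^2 implicants → 10--
Unchecked terms (primes): 0101, 1-10, 10--

0101, 1-10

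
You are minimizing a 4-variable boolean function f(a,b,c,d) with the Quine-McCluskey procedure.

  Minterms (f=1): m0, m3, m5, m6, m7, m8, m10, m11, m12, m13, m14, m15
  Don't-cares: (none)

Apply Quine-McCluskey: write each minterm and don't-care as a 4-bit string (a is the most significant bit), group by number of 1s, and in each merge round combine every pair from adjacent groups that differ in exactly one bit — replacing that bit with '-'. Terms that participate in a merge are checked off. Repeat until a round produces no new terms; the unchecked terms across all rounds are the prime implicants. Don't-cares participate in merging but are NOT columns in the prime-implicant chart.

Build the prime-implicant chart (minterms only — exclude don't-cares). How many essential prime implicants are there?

4

[col 0] 0000*, 0011*, 0101*, 0110*, 0111*, 1000*, 1010*, 1011*, 1100*, 1101*, 1110*, 1111*
[col 1] -000, -011*, -101*, -110*, -111*, 0-11*, 01-1*, 011-*, 1-00*, 1-10*, 1-11*, 10-0*, 101-*, 11-0*, 11-1*, 110-*, 111-*
[col 2] --11, -1-1, -11-, 1--0, 1-1-, 11--
Prime implicants: --11, -000, -1-1, -11-, 1--0, 1-1-, 11--
PI chart (minterm → PIs covering it):
  0 | -000  (sole → essential)
  3 | --11  (sole → essential)
  5 | -1-1  (sole → essential)
  6 | -11-  (sole → essential)
  7 | --11,-1-1,-11-
  8 | -000,1--0
  10 | 1--0,1-1-
  11 | --11,1-1-
  12 | 1--0,11--
  13 | -1-1,11--
  14 | -11-,1--0,1-1-,11--
  15 | --11,-1-1,-11-,1-1-,11--
Essential prime implicants: --11, -000, -1-1, -11-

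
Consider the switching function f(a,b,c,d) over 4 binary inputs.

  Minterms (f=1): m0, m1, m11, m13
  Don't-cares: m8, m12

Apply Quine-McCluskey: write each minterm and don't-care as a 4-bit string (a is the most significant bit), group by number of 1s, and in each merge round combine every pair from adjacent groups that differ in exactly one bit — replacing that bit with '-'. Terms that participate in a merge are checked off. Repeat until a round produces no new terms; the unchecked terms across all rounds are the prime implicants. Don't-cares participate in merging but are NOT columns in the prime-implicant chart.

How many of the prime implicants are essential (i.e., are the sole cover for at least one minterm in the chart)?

[col 0] 0000*, 0001*, 1000*, 1011, 1100*, 1101*
[col 1] -000, 000-, 1-00, 110-
Prime implicants: -000, 000-, 1-00, 1011, 110-
PI chart (minterm → PIs covering it):
  0 | -000,000-
  1 | 000-  (sole → essential)
  11 | 1011  (sole → essential)
  13 | 110-  (sole → essential)
Essential prime implicants: 000-, 1011, 110-

3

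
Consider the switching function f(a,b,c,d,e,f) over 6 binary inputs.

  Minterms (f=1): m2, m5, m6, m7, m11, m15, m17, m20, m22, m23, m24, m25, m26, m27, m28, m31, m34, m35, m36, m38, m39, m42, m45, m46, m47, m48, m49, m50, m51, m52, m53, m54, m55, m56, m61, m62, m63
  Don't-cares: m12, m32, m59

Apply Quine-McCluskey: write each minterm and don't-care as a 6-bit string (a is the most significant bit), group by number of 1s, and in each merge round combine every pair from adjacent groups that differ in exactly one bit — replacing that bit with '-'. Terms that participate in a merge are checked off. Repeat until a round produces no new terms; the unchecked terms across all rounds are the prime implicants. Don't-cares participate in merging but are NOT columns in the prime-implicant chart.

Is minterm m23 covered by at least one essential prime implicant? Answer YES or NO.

NO

Round 0: 000010✓ 000101✓ 000110✓ 000111✓ 001011✓ 001100✓ 001111✓ 010001✓ 010100✓ 010110✓ 010111✓ 011000✓ 011001✓ 011010✓ 011011✓ 011100✓ 011111✓ 100000✓ 100010✓ 100011✓ 100100✓ 100110✓ 100111✓ 101010✓ 101101✓ 101110✓ 101111✓ 110000✓ 110001✓ 110010✓ 110011✓ 110100✓ 110101✓ 110110✓ 110111✓ 111000✓ 111011✓ 111101✓ 111110✓ 111111✓
Round 1: -00010✓ -00110✓ -00111✓ -01111✓ -10001 -10100✓ -10110✓ -10111✓ -11000 -11011✓ -11111✓ 0-0110✓ 0-0111✓ 0-1011✓ 0-1100 0-1111✓ 00-111✓ 000-10✓ 0001-1 00011-✓ 001-11✓ 01-001 01-100 01-111✓ 0101-0✓ 01011-✓ 011-00 011-11✓ 0110-0✓ 0110-1✓ 01100-✓ 01101-✓ 1-0000✓ 1-0010✓ 1-0011✓ 1-0100✓ 1-0110✓ 1-0111✓ 1-1101✓ 1-1110✓ 1-1111✓ 10-010✓ 10-110✓ 10-111✓ 100-00✓ 100-10✓ 100-11✓ 1000-0✓ 10001-✓ 1001-0✓ 10011-✓ 101-10✓ 1011-1✓ 10111-✓ 11-000 11-011✓ 11-101✓ 11-110✓ 11-111✓ 110-00✓ 110-01✓ 110-10✓ 110-11✓ 1100-0✓ 1100-1✓ 11000-✓ 11001-✓ 1101-0✓ 1101-1✓ 11010-✓ 11011-✓ 111-11✓ 1111-1✓ 11111-✓
Round 2: --0110✓ --0111✓ --1111✓ -0-111✓ -00-10 -0011-✓ -1-111✓ -101-0 -1011-✓ -11-11 0--111✓ 0-011-✓ 0-1-11 0110-- 1--110✓ 1--111✓ 1-0-00✓ 1-0-10✓ 1-0-11✓ 1-00-0✓ 1-001-✓ 1-01-0✓ 1-011-✓ 1-11-1 1-111-✓ 10--10 10-11-✓ 100--0✓ 100-1-✓ 11--11 11-1-1 11-11-✓ 110--0✓ 110--1✓ 110-0-✓ 110-1-✓ 1100--✓ 1101--✓
Round 3: ---111 --011- 1--11- 1-0--0 1-0-1- 110---
PIs = {---111, --011-, -00-10, -10001, -101-0, -11-11, -11000, 0-1-11, 0-1100, 0001-1, 01-001, 01-100, 011-00, 0110--, 1--11-, 1-0--0, 1-0-1-, 1-11-1, 10--10, 11--11, 11-000, 11-1-1, 110---}
Coverage chart:
  m2: -00-10 ←essential
  m5: 0001-1 ←essential
  m6: --011-,-00-10
  m7: ---111,--011-,0001-1
  m11: 0-1-11 ←essential
  m15: ---111,0-1-11
  m17: -10001,01-001
  m20: -101-0,01-100
  m22: --011-,-101-0
  m23: ---111,--011-
  m24: -11000,011-00,0110--
  m25: 01-001,0110--
  m26: 0110-- ←essential
  m27: -11-11,0-1-11,0110--
  m28: 0-1100,01-100,011-00
  m31: ---111,-11-11,0-1-11
  m34: -00-10,1-0--0,1-0-1-,10--10
  m35: 1-0-1- ←essential
  m36: 1-0--0 ←essential
  m38: --011-,-00-10,1--11-,1-0--0,1-0-1-,10--10
  m39: ---111,--011-,1--11-,1-0-1-
  m42: 10--10 ←essential
  m45: 1-11-1 ←essential
  m46: 1--11-,10--10
  m47: ---111,1--11-,1-11-1
  m48: 1-0--0,11-000,110---
  m49: -10001,110---
  m50: 1-0--0,1-0-1-,110---
  m51: 1-0-1-,11--11,110---
  m52: -101-0,1-0--0,110---
  m53: 11-1-1,110---
  m54: --011-,-101-0,1--11-,1-0--0,1-0-1-,110---
  m55: ---111,--011-,1--11-,1-0-1-,11--11,11-1-1,110---
  m56: -11000,11-000
  m61: 1-11-1,11-1-1
  m62: 1--11- ←essential
  m63: ---111,-11-11,1--11-,1-11-1,11--11,11-1-1
Essential: -00-10, 0-1-11, 0001-1, 0110--, 1--11-, 1-0--0, 1-0-1-, 1-11-1, 10--10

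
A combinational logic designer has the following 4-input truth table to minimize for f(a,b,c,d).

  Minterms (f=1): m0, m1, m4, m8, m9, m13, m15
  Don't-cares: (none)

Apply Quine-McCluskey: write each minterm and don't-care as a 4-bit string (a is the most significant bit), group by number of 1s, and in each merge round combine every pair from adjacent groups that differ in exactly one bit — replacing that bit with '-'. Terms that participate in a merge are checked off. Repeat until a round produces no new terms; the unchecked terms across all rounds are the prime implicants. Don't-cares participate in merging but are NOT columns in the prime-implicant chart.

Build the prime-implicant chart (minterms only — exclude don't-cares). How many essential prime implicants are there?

size-2^0 implicants → 0000(✓)  0001(✓)  0100(✓)  1000(✓)  1001(✓)  1101(✓)  1111(✓)
size-2^1 implicants → -000(✓)  -001(✓)  0-00  000-(✓)  1-01  100-(✓)  11-1
size-2^2 implicants → -00-
Unchecked terms (primes): -00-, 0-00, 1-01, 11-1
Minterm coverage:
  m0 ⊆ -00-,0-00
  m1 ⊆ -00- [E]
  m4 ⊆ 0-00 [E]
  m8 ⊆ -00- [E]
  m9 ⊆ -00-,1-01
  m13 ⊆ 1-01,11-1
  m15 ⊆ 11-1 [E]
E = {-00-, 0-00, 11-1}

3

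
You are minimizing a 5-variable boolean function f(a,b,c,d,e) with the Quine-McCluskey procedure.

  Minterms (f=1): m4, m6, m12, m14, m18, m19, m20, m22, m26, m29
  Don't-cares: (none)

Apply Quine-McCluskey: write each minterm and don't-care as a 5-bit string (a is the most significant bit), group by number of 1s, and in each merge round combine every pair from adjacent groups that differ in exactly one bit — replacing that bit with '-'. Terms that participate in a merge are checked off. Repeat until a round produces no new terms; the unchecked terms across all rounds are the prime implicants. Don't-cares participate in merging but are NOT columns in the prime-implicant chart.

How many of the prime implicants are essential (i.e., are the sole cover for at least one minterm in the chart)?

size-2^0 implicants → 00100(✓)  00110(✓)  01100(✓)  01110(✓)  10010(✓)  10011(✓)  10100(✓)  10110(✓)  11010(✓)  11101
size-2^1 implicants → -0100(✓)  -0110(✓)  0-100(✓)  0-110(✓)  001-0(✓)  011-0(✓)  1-010  10-10  1001-  101-0(✓)
size-2^2 implicants → -01-0  0-1-0
Unchecked terms (primes): -01-0, 0-1-0, 1-010, 10-10, 1001-, 11101
Minterm coverage:
  m4 ⊆ -01-0,0-1-0
  m6 ⊆ -01-0,0-1-0
  m12 ⊆ 0-1-0 [E]
  m14 ⊆ 0-1-0 [E]
  m18 ⊆ 1-010,10-10,1001-
  m19 ⊆ 1001- [E]
  m20 ⊆ -01-0 [E]
  m22 ⊆ -01-0,10-10
  m26 ⊆ 1-010 [E]
  m29 ⊆ 11101 [E]
E = {-01-0, 0-1-0, 1-010, 1001-, 11101}

5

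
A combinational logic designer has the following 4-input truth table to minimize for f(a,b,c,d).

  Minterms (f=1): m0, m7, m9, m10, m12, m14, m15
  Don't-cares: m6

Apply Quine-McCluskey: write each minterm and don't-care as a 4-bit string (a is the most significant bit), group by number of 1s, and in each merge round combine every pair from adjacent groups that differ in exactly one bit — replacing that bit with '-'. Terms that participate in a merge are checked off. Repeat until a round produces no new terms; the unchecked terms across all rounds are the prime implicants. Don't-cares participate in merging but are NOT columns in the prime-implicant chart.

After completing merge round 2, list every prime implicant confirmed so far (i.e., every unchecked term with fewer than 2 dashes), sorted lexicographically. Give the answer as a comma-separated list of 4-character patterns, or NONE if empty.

Round 0: 0000 0110✓ 0111✓ 1001 1010✓ 1100✓ 1110✓ 1111✓
Round 1: -110✓ -111✓ 011-✓ 1-10 11-0 111-✓
Round 2: -11-
PIs = {-11-, 0000, 1-10, 1001, 11-0}

0000, 1-10, 1001, 11-0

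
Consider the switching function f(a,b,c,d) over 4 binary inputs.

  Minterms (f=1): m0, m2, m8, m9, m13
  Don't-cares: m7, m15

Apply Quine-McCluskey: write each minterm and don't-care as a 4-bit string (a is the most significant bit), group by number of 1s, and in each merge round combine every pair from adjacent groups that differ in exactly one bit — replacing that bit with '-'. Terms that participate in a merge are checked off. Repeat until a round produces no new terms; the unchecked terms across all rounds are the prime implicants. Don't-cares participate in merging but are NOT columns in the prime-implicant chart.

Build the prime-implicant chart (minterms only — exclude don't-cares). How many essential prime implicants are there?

1

size-2^0 implicants → 0000(✓)  0010(✓)  0111(✓)  1000(✓)  1001(✓)  1101(✓)  1111(✓)
size-2^1 implicants → -000  -111  00-0  1-01  100-  11-1
Unchecked terms (primes): -000, -111, 00-0, 1-01, 100-, 11-1
Minterm coverage:
  m0 ⊆ -000,00-0
  m2 ⊆ 00-0 [E]
  m8 ⊆ -000,100-
  m9 ⊆ 1-01,100-
  m13 ⊆ 1-01,11-1
E = {00-0}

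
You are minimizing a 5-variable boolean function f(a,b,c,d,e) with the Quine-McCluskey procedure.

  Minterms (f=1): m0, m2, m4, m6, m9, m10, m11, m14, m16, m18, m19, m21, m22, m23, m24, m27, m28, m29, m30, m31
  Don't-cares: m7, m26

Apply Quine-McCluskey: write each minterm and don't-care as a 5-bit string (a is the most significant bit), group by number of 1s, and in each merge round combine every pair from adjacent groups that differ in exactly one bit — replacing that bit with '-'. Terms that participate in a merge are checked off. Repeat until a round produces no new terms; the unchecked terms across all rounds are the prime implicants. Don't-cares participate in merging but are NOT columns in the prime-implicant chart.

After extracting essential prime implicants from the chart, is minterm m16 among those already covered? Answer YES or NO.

NO

[col 0] 00000*, 00010*, 00100*, 00110*, 00111*, 01001*, 01010*, 01011*, 01110*, 10000*, 10010*, 10011*, 10101*, 10110*, 10111*, 11000*, 11010*, 11011*, 11100*, 11101*, 11110*, 11111*
[col 1] -0000*, -0010*, -0110*, -0111*, -1010*, -1011*, -1110*, 0-010*, 0-110*, 00-00*, 00-10*, 000-0*, 001-0*, 0011-*, 01-10*, 010-1, 0101-*, 1-000*, 1-010*, 1-011*, 1-101*, 1-110*, 1-111*, 10-10*, 10-11*, 100-0*, 1001-*, 101-1*, 1011-*, 11-00*, 11-10*, 11-11*, 110-0*, 1101-*, 111-0*, 111-1*, 1110-*, 1111-*
[col 2] --010*, --110*, -0-10*, -00-0, -011-, -1-10*, -101-, 0--10*, 00--0, 1--10*, 1--11*, 1-0-0, 1-01-*, 1-1-1, 1-11-*, 10-1-*, 11--0, 11-1-*, 111--
[col 3] ---10, 1--1-
Prime implicants: ---10, -00-0, -011-, -101-, 00--0, 010-1, 1--1-, 1-0-0, 1-1-1, 11--0, 111--
PI chart (minterm → PIs covering it):
  0 | -00-0,00--0
  2 | ---10,-00-0,00--0
  4 | 00--0  (sole → essential)
  6 | ---10,-011-,00--0
  9 | 010-1  (sole → essential)
  10 | ---10,-101-
  11 | -101-,010-1
  14 | ---10  (sole → essential)
  16 | -00-0,1-0-0
  18 | ---10,-00-0,1--1-,1-0-0
  19 | 1--1-  (sole → essential)
  21 | 1-1-1  (sole → essential)
  22 | ---10,-011-,1--1-
  23 | -011-,1--1-,1-1-1
  24 | 1-0-0,11--0
  27 | -101-,1--1-
  28 | 11--0,111--
  29 | 1-1-1,111--
  30 | ---10,1--1-,11--0,111--
  31 | 1--1-,1-1-1,111--
Essential prime implicants: ---10, 00--0, 010-1, 1--1-, 1-1-1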